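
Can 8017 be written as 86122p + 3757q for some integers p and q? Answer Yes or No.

No

By Bézout, 86122p + 3757q = 8017 has integer solutions iff gcd(86122, 3757) | 8017.
Euclid: 86122 = 22·3757 + 3468; 3757 = 1·3468 + 289; 3468 = 12·289 + 0. gcd = 289; 8017 mod 289 = 214. No.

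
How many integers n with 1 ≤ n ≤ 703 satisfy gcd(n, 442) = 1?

Prime factors of 442: 2, 13, 17. Count integers ≤ 703 divisible by none of them.
By inclusion–exclusion: 703 − ⌊703/2⌋ − ⌊703/13⌋ − ⌊703/17⌋ + ⌊703/26⌋ + ⌊703/34⌋ + ⌊703/221⌋ − ⌊703/442⌋ = 306.

306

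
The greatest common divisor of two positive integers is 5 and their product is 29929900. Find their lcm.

5985980

gcd·lcm = product, so lcm = 29929900/5 = 5985980.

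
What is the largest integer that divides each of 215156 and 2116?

4

Euclid: 215156 = 101·2116 + 1440; 2116 = 1·1440 + 676; 1440 = 2·676 + 88; 676 = 7·88 + 60; 88 = 1·60 + 28; 60 = 2·28 + 4; 28 = 7·4 + 0. Last nonzero remainder: 4.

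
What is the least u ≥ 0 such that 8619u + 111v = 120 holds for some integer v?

14

Euclid: 8619 = 77·111 + 72; 111 = 1·72 + 39; 72 = 1·39 + 33; 39 = 1·33 + 6; 33 = 5·6 + 3; 6 = 2·3 + 0 → gcd = 3; 120 = 3·40.
Back-substitution yields 8619·(17) + 111·(-1320) = 3, so one solution is u = 17·40 = 680, v = -1320·40 = -52800.
Solutions in u differ by 111/3 = 37; the one in [0, 37) is 680 mod 37 = 14.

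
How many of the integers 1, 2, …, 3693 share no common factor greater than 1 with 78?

78 = 2·3·13. Inclusion–exclusion on these primes:
3693 − ⌊3693/2⌋ − ⌊3693/3⌋ − ⌊3693/13⌋ + ⌊3693/6⌋ + ⌊3693/26⌋ + ⌊3693/39⌋ − ⌊3693/78⌋ = 1136

1136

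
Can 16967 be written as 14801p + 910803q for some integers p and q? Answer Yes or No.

gcd(14801, 910803): 910803 = 61·14801 + 7942; 14801 = 1·7942 + 6859; 7942 = 1·6859 + 1083; 6859 = 6·1083 + 361; 1083 = 3·361 + 0 → 361
361 divides 16967, so a solution exists.

Yes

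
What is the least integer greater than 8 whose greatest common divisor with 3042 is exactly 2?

10

gcd(a, 3042) = 2 forces 2 | a; write a = 2s. Then gcd(2s, 2·1521) = 2·gcd(s, 1521), so need gcd(s, 1521) = 1.
2s > 8 gives s ≥ 5. The least s ≥ 5 coprime to 1521 is 5, so a = 2·5 = 10.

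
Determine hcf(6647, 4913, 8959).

6647 = 17² · 23; 4913 = 17³; 8959 = 17² · 31
gcd takes min exponent of each prime: 17² = 289

289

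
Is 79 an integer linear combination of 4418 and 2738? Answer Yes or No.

No

gcd(4418, 2738): 4418 = 1·2738 + 1680; 2738 = 1·1680 + 1058; 1680 = 1·1058 + 622; 1058 = 1·622 + 436; 622 = 1·436 + 186; 436 = 2·186 + 64; 186 = 2·64 + 58; 64 = 1·58 + 6; 58 = 9·6 + 4; 6 = 1·4 + 2; 4 = 2·2 + 0 → 2
2 does not divide 79, so a solution does not exist.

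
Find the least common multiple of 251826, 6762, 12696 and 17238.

75014969425032

251826 = 2 · 3 · 19 · 47²; 6762 = 2 · 3 · 7² · 23; 12696 = 2³ · 3 · 23²; 17238 = 2 · 3 · 13² · 17
lcm takes max exponent of each prime: 2³ · 3 · 7² · 13² · 17 · 19 · 23² · 47² = 75014969425032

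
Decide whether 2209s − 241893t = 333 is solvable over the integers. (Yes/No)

gcd(2209, 241893): 241893 = 109·2209 + 1112; 2209 = 1·1112 + 1097; 1112 = 1·1097 + 15; 1097 = 73·15 + 2; 15 = 7·2 + 1; 2 = 2·1 + 0 → 1
1 divides 333, so a solution exists.

Yes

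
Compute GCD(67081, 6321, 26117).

49

gcd(67081, 6321): 67081 = 10·6321 + 3871; 6321 = 1·3871 + 2450; 3871 = 1·2450 + 1421; 2450 = 1·1421 + 1029; 1421 = 1·1029 + 392; 1029 = 2·392 + 245; 392 = 1·245 + 147; 245 = 1·147 + 98; 147 = 1·98 + 49; 98 = 2·49 + 0 → 49
gcd(49, 26117): 26117 = 533·49 + 0 → 49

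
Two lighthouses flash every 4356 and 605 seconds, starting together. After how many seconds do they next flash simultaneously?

gcd first: 4356 = 7·605 + 121; 605 = 5·121 + 0 → gcd = 121
lcm = 4356·605/gcd = 2635380/121 = 21780

21780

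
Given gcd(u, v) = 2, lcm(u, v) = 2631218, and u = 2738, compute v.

1922

u·v = gcd·lcm = 2·2631218 = 5262436, so v = 5262436/2738 = 1922.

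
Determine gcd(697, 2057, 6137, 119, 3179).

17

gcd(697, 2057): 2057 = 2·697 + 663; 697 = 1·663 + 34; 663 = 19·34 + 17; 34 = 2·17 + 0 → 17
gcd(17, 6137): 6137 = 361·17 + 0 → 17
gcd(17, 119): 119 = 7·17 + 0 → 17
gcd(17, 3179): 3179 = 187·17 + 0 → 17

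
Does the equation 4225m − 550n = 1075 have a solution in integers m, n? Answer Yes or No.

gcd(4225, 550): 4225 = 7·550 + 375; 550 = 1·375 + 175; 375 = 2·175 + 25; 175 = 7·25 + 0 → 25
25 divides 1075, so a solution exists.

Yes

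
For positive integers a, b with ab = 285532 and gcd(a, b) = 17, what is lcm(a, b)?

Since gcd(a,b)·lcm(a,b) = ab, lcm = 285532/17 = 16796.

16796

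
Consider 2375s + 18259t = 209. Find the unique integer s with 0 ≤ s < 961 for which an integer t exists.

gcd(2375, 18259) = 19 (Euclid: 18259 = 7·2375 + 1634; 2375 = 1·1634 + 741; 1634 = 2·741 + 152; 741 = 4·152 + 133; 152 = 1·133 + 19; 133 = 7·19 + 0), and 19 | 209.
Extended Euclid: 2375·(-123) + 18259·(16) = 19. Scale by 11: s₀ = -1353.
General solution s = s₀ + 961k; reducing mod 961 gives s = 569 (and t = -74).

569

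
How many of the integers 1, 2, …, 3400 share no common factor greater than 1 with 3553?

Prime factors of 3553: 11, 17, 19. Count integers ≤ 3400 divisible by none of them.
By inclusion–exclusion: 3400 − ⌊3400/11⌋ − ⌊3400/17⌋ − ⌊3400/19⌋ + ⌊3400/187⌋ + ⌊3400/209⌋ + ⌊3400/323⌋ − ⌊3400/3553⌋ = 2757.

2757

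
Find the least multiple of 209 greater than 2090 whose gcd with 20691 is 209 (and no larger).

Multiples of 209 above 2090: 209·11, 209·12, … . Need the cofactor coprime to 20691/209 = 99.
Checking s = 11, 12, … the first with gcd(s, 99) = 1 is s = 13, giving 2717.

2717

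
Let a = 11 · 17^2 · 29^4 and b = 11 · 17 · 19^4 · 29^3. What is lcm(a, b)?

293019770131979

max exponent per prime: 11 · 17^2 · 19^4 · 29^4 = 293019770131979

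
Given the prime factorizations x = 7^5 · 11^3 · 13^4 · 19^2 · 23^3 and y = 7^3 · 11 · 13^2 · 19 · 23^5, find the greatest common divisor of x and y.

147404458201

min exponent per shared prime: 7^3 · 11 · 13^2 · 19 · 23^3 = 147404458201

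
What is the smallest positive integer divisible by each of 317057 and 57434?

1400757826

gcd first: 317057 = 5·57434 + 29887; 57434 = 1·29887 + 27547; 29887 = 1·27547 + 2340; 27547 = 11·2340 + 1807; 2340 = 1·1807 + 533; 1807 = 3·533 + 208; 533 = 2·208 + 117; 208 = 1·117 + 91; 117 = 1·91 + 26; 91 = 3·26 + 13; 26 = 2·13 + 0 → gcd = 13
lcm = 317057·57434/gcd = 18209851738/13 = 1400757826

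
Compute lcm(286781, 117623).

286781 = 11 · 29² · 31; 117623 = 11 · 17² · 37
max exponents: 11 · 17² · 29² · 31 · 37 = 3066549233

3066549233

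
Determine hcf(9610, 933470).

9610 = 2 · 5 · 31²
933470 = 2 · 5 · 17³ · 19
Common: 2 · 5 = 10

10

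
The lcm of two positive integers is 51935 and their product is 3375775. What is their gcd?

From gcd × lcm = ab: gcd = 3375775 / 51935 = 65.

65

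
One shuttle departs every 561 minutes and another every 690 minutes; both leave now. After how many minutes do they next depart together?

561 = 3 · 11 · 17; 690 = 2 · 3 · 5 · 23
max exponents: 2 · 3 · 5 · 11 · 17 · 23 = 129030

129030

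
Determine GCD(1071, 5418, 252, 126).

63

gcd(1071, 5418): 5418 = 5·1071 + 63; 1071 = 17·63 + 0 → 63
gcd(63, 252): 252 = 4·63 + 0 → 63
gcd(63, 126): 126 = 2·63 + 0 → 63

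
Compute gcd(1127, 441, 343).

gcd(1127, 441): 1127 = 2·441 + 245; 441 = 1·245 + 196; 245 = 1·196 + 49; 196 = 4·49 + 0 → 49
gcd(49, 343): 343 = 7·49 + 0 → 49

49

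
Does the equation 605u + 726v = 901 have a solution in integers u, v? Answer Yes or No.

By Bézout, 605u + 726v = 901 has integer solutions iff gcd(605, 726) | 901.
Euclid: 726 = 1·605 + 121; 605 = 5·121 + 0. gcd = 121; 901 mod 121 = 54. No.

No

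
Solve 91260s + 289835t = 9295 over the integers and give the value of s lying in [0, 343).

Euclid: 289835 = 3·91260 + 16055; 91260 = 5·16055 + 10985; 16055 = 1·10985 + 5070; 10985 = 2·5070 + 845; 5070 = 6·845 + 0 → gcd = 845; 9295 = 845·11.
Back-substitution yields 91260·(54) + 289835·(-17) = 845, so one solution is s = 54·11 = 594, t = -17·11 = -187.
Solutions in s differ by 289835/845 = 343; the one in [0, 343) is 594 mod 343 = 251.

251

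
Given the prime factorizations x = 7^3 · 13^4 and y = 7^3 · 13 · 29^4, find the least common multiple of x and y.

6928823855863

max exponent per prime: 7^3 · 13^4 · 29^4 = 6928823855863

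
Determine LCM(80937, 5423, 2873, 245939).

lcm(80937, 5423) = 80937·5423/gcd = 438921351/17 = 25818903
lcm(25818903, 2873) = 25818903·2873/gcd = 74177708319/17 = 4363394607
lcm(4363394607, 245939) = 4363394607·245939/gcd = 1073128906250973/391 = 2744575207803

2744575207803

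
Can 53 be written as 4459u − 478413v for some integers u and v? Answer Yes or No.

By Bézout, 4459u − 478413v = 53 has integer solutions iff gcd(4459, 478413) | 53.
Euclid: 478413 = 107·4459 + 1300; 4459 = 3·1300 + 559; 1300 = 2·559 + 182; 559 = 3·182 + 13; 182 = 14·13 + 0. gcd = 13; 53 mod 13 = 1. No.

No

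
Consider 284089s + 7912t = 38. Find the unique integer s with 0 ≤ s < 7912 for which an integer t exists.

gcd(284089, 7912) = 1 (Euclid: 284089 = 35·7912 + 7169; 7912 = 1·7169 + 743; 7169 = 9·743 + 482; 743 = 1·482 + 261; 482 = 1·261 + 221; 261 = 1·221 + 40; 221 = 5·40 + 21; 40 = 1·21 + 19; 21 = 1·19 + 2; 19 = 9·2 + 1; 2 = 2·1 + 0), and 1 | 38.
Extended Euclid: 284089·(-3759) + 7912·(134971) = 1. Scale by 38: s₀ = -142842.
General solution s = s₀ + 7912k; reducing mod 7912 gives s = 7486 (and t = -268793).

7486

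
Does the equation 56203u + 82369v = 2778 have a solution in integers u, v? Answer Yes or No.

gcd(56203, 82369): 82369 = 1·56203 + 26166; 56203 = 2·26166 + 3871; 26166 = 6·3871 + 2940; 3871 = 1·2940 + 931; 2940 = 3·931 + 147; 931 = 6·147 + 49; 147 = 3·49 + 0 → 49
49 does not divide 2778, so a solution does not exist.

No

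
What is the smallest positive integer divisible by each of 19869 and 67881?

gcd first: 67881 = 3·19869 + 8274; 19869 = 2·8274 + 3321; 8274 = 2·3321 + 1632; 3321 = 2·1632 + 57; 1632 = 28·57 + 36; 57 = 1·36 + 21; 36 = 1·21 + 15; 21 = 1·15 + 6; 15 = 2·6 + 3; 6 = 2·3 + 0 → gcd = 3
lcm = 19869·67881/gcd = 1348727589/3 = 449575863

449575863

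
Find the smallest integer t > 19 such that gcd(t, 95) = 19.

Multiples of 19 above 19: 19·2, 19·3, … . Need the cofactor coprime to 95/19 = 5.
Checking s = 2, 3, … the first with gcd(s, 5) = 1 is s = 2, giving 38.

38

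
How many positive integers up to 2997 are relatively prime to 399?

1622

399 = 3·7·19. Inclusion–exclusion on these primes:
2997 − ⌊2997/3⌋ − ⌊2997/7⌋ − ⌊2997/19⌋ + ⌊2997/21⌋ + ⌊2997/57⌋ + ⌊2997/133⌋ − ⌊2997/399⌋ = 1622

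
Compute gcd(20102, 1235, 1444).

20102 = 2 · 19 · 23²; 1235 = 5 · 13 · 19; 1444 = 2² · 19²
gcd takes min exponent of each prime: 19 = 19

19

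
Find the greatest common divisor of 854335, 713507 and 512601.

323

gcd(854335, 713507): 854335 = 1·713507 + 140828; 713507 = 5·140828 + 9367; 140828 = 15·9367 + 323; 9367 = 29·323 + 0 → 323
gcd(323, 512601): 512601 = 1587·323 + 0 → 323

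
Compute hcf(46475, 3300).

275

Euclid: 46475 = 14·3300 + 275; 3300 = 12·275 + 0. Last nonzero remainder: 275.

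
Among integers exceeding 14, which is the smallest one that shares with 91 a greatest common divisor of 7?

Multiples of 7 above 14: 7·3, 7·4, … . Need the cofactor coprime to 91/7 = 13.
Checking s = 3, 4, … the first with gcd(s, 13) = 1 is s = 3, giving 21.

21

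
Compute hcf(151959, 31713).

3

151959 = 3 · 37³
31713 = 3 · 11 · 31²
Common: 3 = 3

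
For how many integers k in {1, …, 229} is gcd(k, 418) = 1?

100

418 = 2·11·19. Inclusion–exclusion on these primes:
229 − ⌊229/2⌋ − ⌊229/11⌋ − ⌊229/19⌋ + ⌊229/22⌋ + ⌊229/38⌋ + ⌊229/209⌋ − ⌊229/418⌋ = 100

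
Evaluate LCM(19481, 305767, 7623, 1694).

126587538

19481 = 7 · 11² · 23; 305767 = 7 · 11² · 19²; 7623 = 3² · 7 · 11²; 1694 = 2 · 7 · 11²
lcm takes max exponent of each prime: 2 · 3² · 7 · 11² · 19² · 23 = 126587538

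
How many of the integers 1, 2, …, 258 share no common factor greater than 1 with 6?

6 = 2·3. Inclusion–exclusion on these primes:
258 − ⌊258/2⌋ − ⌊258/3⌋ + ⌊258/6⌋ = 86

86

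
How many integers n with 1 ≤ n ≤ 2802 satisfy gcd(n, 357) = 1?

Prime factors of 357: 3, 7, 17. Count integers ≤ 2802 divisible by none of them.
By inclusion–exclusion: 2802 − ⌊2802/3⌋ − ⌊2802/7⌋ − ⌊2802/17⌋ + ⌊2802/21⌋ + ⌊2802/51⌋ + ⌊2802/119⌋ − ⌊2802/357⌋ = 1507.

1507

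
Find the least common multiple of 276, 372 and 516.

276 = 2² · 3 · 23; 372 = 2² · 3 · 31; 516 = 2² · 3 · 43
lcm takes max exponent of each prime: 2² · 3 · 23 · 31 · 43 = 367908

367908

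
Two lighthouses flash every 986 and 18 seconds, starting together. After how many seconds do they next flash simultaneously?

gcd first: 986 = 54·18 + 14; 18 = 1·14 + 4; 14 = 3·4 + 2; 4 = 2·2 + 0 → gcd = 2
lcm = 986·18/gcd = 17748/2 = 8874

8874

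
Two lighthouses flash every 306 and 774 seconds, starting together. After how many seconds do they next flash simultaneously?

306 = 2 · 3² · 17; 774 = 2 · 3² · 43
max exponents: 2 · 3² · 17 · 43 = 13158

13158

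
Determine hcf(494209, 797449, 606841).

361

494209 = 19² · 37²; 797449 = 19² · 47²; 606841 = 19² · 41²
gcd takes min exponent of each prime: 19² = 361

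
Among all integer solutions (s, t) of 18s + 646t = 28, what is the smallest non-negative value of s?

181

Euclid: 646 = 35·18 + 16; 18 = 1·16 + 2; 16 = 8·2 + 0 → gcd = 2; 28 = 2·14.
Back-substitution yields 18·(36) + 646·(-1) = 2, so one solution is s = 36·14 = 504, t = -1·14 = -14.
Solutions in s differ by 646/2 = 323; the one in [0, 323) is 504 mod 323 = 181.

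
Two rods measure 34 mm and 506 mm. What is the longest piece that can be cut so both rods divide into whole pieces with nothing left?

2

34 = 2 · 17
506 = 2 · 11 · 23
Common: 2 = 2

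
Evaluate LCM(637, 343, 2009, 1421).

lcm(637, 343) = 637·343/gcd = 218491/49 = 4459
lcm(4459, 2009) = 4459·2009/gcd = 8958131/49 = 182819
lcm(182819, 1421) = 182819·1421/gcd = 259785799/49 = 5301751

5301751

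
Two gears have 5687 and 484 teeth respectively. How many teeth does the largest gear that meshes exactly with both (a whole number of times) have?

Euclid: 5687 = 11·484 + 363; 484 = 1·363 + 121; 363 = 3·121 + 0. Last nonzero remainder: 121.

121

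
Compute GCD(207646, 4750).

207646 = 2 · 47³
4750 = 2 · 5³ · 19
Common: 2 = 2

2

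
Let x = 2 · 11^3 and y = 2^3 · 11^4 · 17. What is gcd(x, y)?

min exponent per shared prime: 2 · 11^3 = 2662

2662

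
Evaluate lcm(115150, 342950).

789813850

115150 = 2 · 5² · 7² · 47; 342950 = 2 · 5² · 19³
max exponents: 2 · 5² · 7² · 19³ · 47 = 789813850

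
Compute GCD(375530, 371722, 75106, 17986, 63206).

375530 = 2 · 5 · 17 · 47²; 371722 = 2 · 13 · 17 · 29²; 75106 = 2 · 17 · 47²; 17986 = 2 · 17 · 23²; 63206 = 2 · 11 · 13² · 17
gcd takes min exponent of each prime: 2 · 17 = 34

34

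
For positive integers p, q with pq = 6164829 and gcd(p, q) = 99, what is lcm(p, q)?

Since gcd(p,q)·lcm(p,q) = pq, lcm = 6164829/99 = 62271.

62271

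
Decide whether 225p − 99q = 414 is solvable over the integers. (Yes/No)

gcd(225, 99): 225 = 2·99 + 27; 99 = 3·27 + 18; 27 = 1·18 + 9; 18 = 2·9 + 0 → 9
9 divides 414, so a solution exists.

Yes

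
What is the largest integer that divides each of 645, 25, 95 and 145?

5

645 = 3 · 5 · 43; 25 = 5²; 95 = 5 · 19; 145 = 5 · 29
gcd takes min exponent of each prime: 5 = 5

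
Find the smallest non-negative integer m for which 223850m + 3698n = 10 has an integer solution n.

Reduce mod 3698: 223850m ≡ 10 (mod 3698). With g = gcd(223850, 3698) = 2 dividing 10, divide through: 111925m ≡ 5 (mod 1849).
Since gcd(111925, 1849) = 1, m ≡ 5·(111925)⁻¹ ≡ 1192 (mod 1849). Smallest non-negative: 1192.

1192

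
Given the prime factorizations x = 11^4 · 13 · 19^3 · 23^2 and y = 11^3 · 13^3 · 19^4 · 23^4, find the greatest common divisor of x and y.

62782395533

min exponent per shared prime: 11^3 · 13 · 19^3 · 23^2 = 62782395533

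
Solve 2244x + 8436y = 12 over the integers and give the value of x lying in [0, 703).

gcd(2244, 8436) = 12 (Euclid: 8436 = 3·2244 + 1704; 2244 = 1·1704 + 540; 1704 = 3·540 + 84; 540 = 6·84 + 36; 84 = 2·36 + 12; 36 = 3·12 + 0), and 12 | 12.
Extended Euclid: 2244·(-203) + 8436·(54) = 12. Scale by 1: x₀ = -203.
General solution x = x₀ + 703t; reducing mod 703 gives x = 500 (and y = -133).

500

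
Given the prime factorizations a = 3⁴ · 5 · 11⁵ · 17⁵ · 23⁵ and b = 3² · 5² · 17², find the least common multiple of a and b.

2980384117153716039525

max exponent per prime: 3⁴ · 5² · 11⁵ · 17⁵ · 23⁵ = 2980384117153716039525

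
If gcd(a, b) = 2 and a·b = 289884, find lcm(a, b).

For any two positive integers, gcd × lcm equals their product. Hence lcm = 289884 / 2 = 144942.

144942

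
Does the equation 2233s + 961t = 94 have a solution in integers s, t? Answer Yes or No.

Yes

By Bézout, 2233s + 961t = 94 has integer solutions iff gcd(2233, 961) | 94.
Euclid: 2233 = 2·961 + 311; 961 = 3·311 + 28; 311 = 11·28 + 3; 28 = 9·3 + 1; 3 = 3·1 + 0. gcd = 1; 94 mod 1 = 0. Yes.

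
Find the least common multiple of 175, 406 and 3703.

5369350

175 = 5² · 7; 406 = 2 · 7 · 29; 3703 = 7 · 23²
lcm takes max exponent of each prime: 2 · 5² · 7 · 23² · 29 = 5369350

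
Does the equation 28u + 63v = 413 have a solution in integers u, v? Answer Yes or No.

By Bézout, 28u + 63v = 413 has integer solutions iff gcd(28, 63) | 413.
Euclid: 63 = 2·28 + 7; 28 = 4·7 + 0. gcd = 7; 413 mod 7 = 0. Yes.

Yes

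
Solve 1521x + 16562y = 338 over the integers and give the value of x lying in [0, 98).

Reduce mod 16562: 1521x ≡ 338 (mod 16562). With g = gcd(1521, 16562) = 169 dividing 338, divide through: 9x ≡ 2 (mod 98).
Since gcd(9, 98) = 1, x ≡ 2·(9)⁻¹ ≡ 22 (mod 98). Smallest non-negative: 22.

22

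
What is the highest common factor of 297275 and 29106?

11

Euclid: 297275 = 10·29106 + 6215; 29106 = 4·6215 + 4246; 6215 = 1·4246 + 1969; 4246 = 2·1969 + 308; 1969 = 6·308 + 121; 308 = 2·121 + 66; 121 = 1·66 + 55; 66 = 1·55 + 11; 55 = 5·11 + 0. Last nonzero remainder: 11.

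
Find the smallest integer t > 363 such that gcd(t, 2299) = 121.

Multiples of 121 above 363: 121·4, 121·5, … . Need the cofactor coprime to 2299/121 = 19.
Checking s = 4, 5, … the first with gcd(s, 19) = 1 is s = 4, giving 484.

484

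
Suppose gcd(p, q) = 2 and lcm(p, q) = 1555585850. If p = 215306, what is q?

14450

Using pq = gcd(p,q)·lcm(p,q) = 2·1555585850 = 3111171700, we get q = 3111171700/215306 = 14450.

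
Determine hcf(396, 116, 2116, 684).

4

gcd(396, 116): 396 = 3·116 + 48; 116 = 2·48 + 20; 48 = 2·20 + 8; 20 = 2·8 + 4; 8 = 2·4 + 0 → 4
gcd(4, 2116): 2116 = 529·4 + 0 → 4
gcd(4, 684): 684 = 171·4 + 0 → 4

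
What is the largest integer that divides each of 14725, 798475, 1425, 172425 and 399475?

14725 = 5² · 19 · 31; 798475 = 5² · 19 · 41²; 1425 = 3 · 5² · 19; 172425 = 3 · 5² · 11² · 19; 399475 = 5² · 19 · 29²
gcd takes min exponent of each prime: 5² · 19 = 475

475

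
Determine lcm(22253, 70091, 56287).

563601731

lcm(22253, 70091) = 22253·70091/gcd = 1559735023/119 = 13107017
lcm(13107017, 56287) = 13107017·56287/gcd = 737754665879/1309 = 563601731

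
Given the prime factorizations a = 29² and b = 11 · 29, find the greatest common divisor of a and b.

29

min exponent per shared prime: 29 = 29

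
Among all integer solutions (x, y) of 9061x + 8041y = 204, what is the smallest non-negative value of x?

Reduce mod 8041: 9061x ≡ 204 (mod 8041). With g = gcd(9061, 8041) = 17 dividing 204, divide through: 533x ≡ 12 (mod 473).
Since gcd(533, 473) = 1, x ≡ 12·(533)⁻¹ ≡ 284 (mod 473). Smallest non-negative: 284.

284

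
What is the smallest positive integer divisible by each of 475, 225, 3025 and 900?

475 = 5² · 19; 225 = 3² · 5²; 3025 = 5² · 11²; 900 = 2² · 3² · 5²
lcm takes max exponent of each prime: 2² · 3² · 5² · 11² · 19 = 2069100

2069100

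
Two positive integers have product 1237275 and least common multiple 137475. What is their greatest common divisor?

gcd·lcm = product, so gcd = 1237275/137475 = 9.

9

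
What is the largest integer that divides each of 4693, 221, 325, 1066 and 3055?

gcd(4693, 221): 4693 = 21·221 + 52; 221 = 4·52 + 13; 52 = 4·13 + 0 → 13
gcd(13, 325): 325 = 25·13 + 0 → 13
gcd(13, 1066): 1066 = 82·13 + 0 → 13
gcd(13, 3055): 3055 = 235·13 + 0 → 13

13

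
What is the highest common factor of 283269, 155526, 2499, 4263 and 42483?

147

gcd(283269, 155526): 283269 = 1·155526 + 127743; 155526 = 1·127743 + 27783; 127743 = 4·27783 + 16611; 27783 = 1·16611 + 11172; 16611 = 1·11172 + 5439; 11172 = 2·5439 + 294; 5439 = 18·294 + 147; 294 = 2·147 + 0 → 147
gcd(147, 2499): 2499 = 17·147 + 0 → 147
gcd(147, 4263): 4263 = 29·147 + 0 → 147
gcd(147, 42483): 42483 = 289·147 + 0 → 147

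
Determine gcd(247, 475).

19

247 = 13 · 19
475 = 5² · 19
Common: 19 = 19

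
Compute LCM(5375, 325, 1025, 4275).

5375 = 5³ · 43; 325 = 5² · 13; 1025 = 5² · 41; 4275 = 3² · 5² · 19
lcm takes max exponent of each prime: 3² · 5³ · 13 · 19 · 41 · 43 = 489893625

489893625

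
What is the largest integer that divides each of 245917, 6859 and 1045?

gcd(245917, 6859): 245917 = 35·6859 + 5852; 6859 = 1·5852 + 1007; 5852 = 5·1007 + 817; 1007 = 1·817 + 190; 817 = 4·190 + 57; 190 = 3·57 + 19; 57 = 3·19 + 0 → 19
gcd(19, 1045): 1045 = 55·19 + 0 → 19

19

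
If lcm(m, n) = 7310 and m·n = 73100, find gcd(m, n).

10

gcd·lcm = product, so gcd = 73100/7310 = 10.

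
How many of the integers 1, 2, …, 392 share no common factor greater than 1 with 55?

286

Prime factors of 55: 5, 11. Count integers ≤ 392 divisible by none of them.
By inclusion–exclusion: 392 − ⌊392/5⌋ − ⌊392/11⌋ + ⌊392/55⌋ = 286.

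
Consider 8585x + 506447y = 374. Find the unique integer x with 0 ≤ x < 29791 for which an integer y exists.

15220

Reduce mod 506447: 8585x ≡ 374 (mod 506447). With g = gcd(8585, 506447) = 17 dividing 374, divide through: 505x ≡ 22 (mod 29791).
Since gcd(505, 29791) = 1, x ≡ 22·(505)⁻¹ ≡ 15220 (mod 29791). Smallest non-negative: 15220.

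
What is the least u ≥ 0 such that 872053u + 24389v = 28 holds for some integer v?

15926

Euclid: 872053 = 35·24389 + 18438; 24389 = 1·18438 + 5951; 18438 = 3·5951 + 585; 5951 = 10·585 + 101; 585 = 5·101 + 80; 101 = 1·80 + 21; 80 = 3·21 + 17; 21 = 1·17 + 4; 17 = 4·4 + 1; 4 = 4·1 + 0 → gcd = 1; 28 = 1·28.
Back-substitution yields 872053·(5795) + 24389·(-207206) = 1, so one solution is u = 5795·28 = 162260, v = -207206·28 = -5801768.
Solutions in u differ by 24389/1 = 24389; the one in [0, 24389) is 162260 mod 24389 = 15926.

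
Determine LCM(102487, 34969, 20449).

102487 = 7 · 11⁴; 34969 = 11² · 17²; 20449 = 11² · 13²
lcm takes max exponent of each prime: 7 · 11⁴ · 13² · 17² = 5005567567

5005567567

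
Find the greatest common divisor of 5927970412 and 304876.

676

Euclid: 5927970412 = 19443·304876 + 266344; 304876 = 1·266344 + 38532; 266344 = 6·38532 + 35152; 38532 = 1·35152 + 3380; 35152 = 10·3380 + 1352; 3380 = 2·1352 + 676; 1352 = 2·676 + 0. Last nonzero remainder: 676.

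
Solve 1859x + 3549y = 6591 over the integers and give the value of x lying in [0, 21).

15

Reduce mod 3549: 1859x ≡ 6591 (mod 3549). With g = gcd(1859, 3549) = 169 dividing 6591, divide through: 11x ≡ 39 (mod 21).
Since gcd(11, 21) = 1, x ≡ 39·(11)⁻¹ ≡ 15 (mod 21). Smallest non-negative: 15.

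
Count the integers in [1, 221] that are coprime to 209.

209 = 11·19. Inclusion–exclusion on these primes:
221 − ⌊221/11⌋ − ⌊221/19⌋ + ⌊221/209⌋ = 191

191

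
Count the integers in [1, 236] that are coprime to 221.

206

221 = 13·17. Inclusion–exclusion on these primes:
236 − ⌊236/13⌋ − ⌊236/17⌋ + ⌊236/221⌋ = 206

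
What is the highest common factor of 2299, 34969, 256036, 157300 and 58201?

2299 = 11² · 19; 34969 = 11² · 17²; 256036 = 2² · 11² · 23²; 157300 = 2² · 5² · 11² · 13; 58201 = 11² · 13 · 37
gcd takes min exponent of each prime: 11² = 121

121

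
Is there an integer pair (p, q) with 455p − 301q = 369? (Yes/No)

No

By Bézout, 455p − 301q = 369 has integer solutions iff gcd(455, 301) | 369.
Euclid: 455 = 1·301 + 154; 301 = 1·154 + 147; 154 = 1·147 + 7; 147 = 21·7 + 0. gcd = 7; 369 mod 7 = 5. No.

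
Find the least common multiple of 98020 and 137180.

672319180

gcd first: 137180 = 1·98020 + 39160; 98020 = 2·39160 + 19700; 39160 = 1·19700 + 19460; 19700 = 1·19460 + 240; 19460 = 81·240 + 20; 240 = 12·20 + 0 → gcd = 20
lcm = 98020·137180/gcd = 13446383600/20 = 672319180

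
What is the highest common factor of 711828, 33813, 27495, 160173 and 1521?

117

711828 = 2² · 3⁴ · 13³; 33813 = 3² · 13 · 17²; 27495 = 3² · 5 · 13 · 47; 160173 = 3² · 13 · 37²; 1521 = 3² · 13²
gcd takes min exponent of each prime: 3² · 13 = 117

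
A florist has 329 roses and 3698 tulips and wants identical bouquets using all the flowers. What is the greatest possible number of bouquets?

Euclid: 3698 = 11·329 + 79; 329 = 4·79 + 13; 79 = 6·13 + 1; 13 = 13·1 + 0. Last nonzero remainder: 1.

1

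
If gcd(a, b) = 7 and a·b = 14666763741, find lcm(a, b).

2095251963

For any two positive integers, gcd × lcm equals their product. Hence lcm = 14666763741 / 7 = 2095251963.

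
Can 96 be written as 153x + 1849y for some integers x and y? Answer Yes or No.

By Bézout, 153x + 1849y = 96 has integer solutions iff gcd(153, 1849) | 96.
Euclid: 1849 = 12·153 + 13; 153 = 11·13 + 10; 13 = 1·10 + 3; 10 = 3·3 + 1; 3 = 3·1 + 0. gcd = 1; 96 mod 1 = 0. Yes.

Yes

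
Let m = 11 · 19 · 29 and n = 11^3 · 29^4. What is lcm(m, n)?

17886429209

max exponent per prime: 11^3 · 19 · 29^4 = 17886429209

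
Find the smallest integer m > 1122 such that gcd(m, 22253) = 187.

gcd(m, 22253) = 187 forces 187 | m; write m = 187s. Then gcd(187s, 187·119) = 187·gcd(s, 119), so need gcd(s, 119) = 1.
187s > 1122 gives s ≥ 7. The least s ≥ 7 coprime to 119 is 8, so m = 187·8 = 1496.

1496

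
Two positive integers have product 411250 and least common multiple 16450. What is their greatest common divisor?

From gcd × lcm = pq: gcd = 411250 / 16450 = 25.

25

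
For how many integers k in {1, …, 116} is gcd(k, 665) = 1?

75

665 = 5·7·19. Inclusion–exclusion on these primes:
116 − ⌊116/5⌋ − ⌊116/7⌋ − ⌊116/19⌋ + ⌊116/35⌋ + ⌊116/95⌋ + ⌊116/133⌋ − ⌊116/665⌋ = 75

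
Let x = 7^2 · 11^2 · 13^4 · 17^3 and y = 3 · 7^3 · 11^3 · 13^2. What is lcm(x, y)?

max exponent per prime: 3 · 7^3 · 11^3 · 13^4 · 17^3 = 192182396012607

192182396012607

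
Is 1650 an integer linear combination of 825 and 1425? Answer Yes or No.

Yes

gcd(825, 1425): 1425 = 1·825 + 600; 825 = 1·600 + 225; 600 = 2·225 + 150; 225 = 1·150 + 75; 150 = 2·75 + 0 → 75
75 divides 1650, so a solution exists.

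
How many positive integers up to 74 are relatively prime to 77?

58

Prime factors of 77: 7, 11. Count integers ≤ 74 divisible by none of them.
By inclusion–exclusion: 74 − ⌊74/7⌋ − ⌊74/11⌋ + ⌊74/77⌋ = 58.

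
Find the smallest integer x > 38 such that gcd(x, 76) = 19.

57

Multiples of 19 above 38: 19·3, 19·4, … . Need the cofactor coprime to 76/19 = 4.
Checking s = 3, 4, … the first with gcd(s, 4) = 1 is s = 3, giving 57.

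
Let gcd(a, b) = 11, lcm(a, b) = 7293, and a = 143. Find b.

561

a·b = gcd·lcm = 11·7293 = 80223, so b = 80223/143 = 561.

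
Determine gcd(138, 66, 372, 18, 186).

6

138 = 2 · 3 · 23; 66 = 2 · 3 · 11; 372 = 2² · 3 · 31; 18 = 2 · 3²; 186 = 2 · 3 · 31
gcd takes min exponent of each prime: 2 · 3 = 6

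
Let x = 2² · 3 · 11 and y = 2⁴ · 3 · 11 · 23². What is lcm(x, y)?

279312

max exponent per prime: 2⁴ · 3 · 11 · 23² = 279312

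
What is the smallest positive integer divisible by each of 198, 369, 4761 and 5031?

2400581898

198 = 2 · 3² · 11; 369 = 3² · 41; 4761 = 3² · 23²; 5031 = 3² · 13 · 43
lcm takes max exponent of each prime: 2 · 3² · 11 · 13 · 23² · 41 · 43 = 2400581898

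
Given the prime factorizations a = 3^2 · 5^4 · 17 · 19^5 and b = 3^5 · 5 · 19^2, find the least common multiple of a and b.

max exponent per prime: 3^5 · 5^4 · 17 · 19^5 = 6392978105625

6392978105625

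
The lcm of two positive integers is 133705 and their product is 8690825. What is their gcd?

From gcd × lcm = ab: gcd = 8690825 / 133705 = 65.

65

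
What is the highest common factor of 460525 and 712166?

Euclid: 712166 = 1·460525 + 251641; 460525 = 1·251641 + 208884; 251641 = 1·208884 + 42757; 208884 = 4·42757 + 37856; 42757 = 1·37856 + 4901; 37856 = 7·4901 + 3549; 4901 = 1·3549 + 1352; 3549 = 2·1352 + 845; 1352 = 1·845 + 507; 845 = 1·507 + 338; 507 = 1·338 + 169; 338 = 2·169 + 0. Last nonzero remainder: 169.

169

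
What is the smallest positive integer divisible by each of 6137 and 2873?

1037153

gcd first: 6137 = 2·2873 + 391; 2873 = 7·391 + 136; 391 = 2·136 + 119; 136 = 1·119 + 17; 119 = 7·17 + 0 → gcd = 17
lcm = 6137·2873/gcd = 17631601/17 = 1037153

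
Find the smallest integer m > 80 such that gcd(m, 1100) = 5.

85

gcd(m, 1100) = 5 forces 5 | m; write m = 5s. Then gcd(5s, 5·220) = 5·gcd(s, 220), so need gcd(s, 220) = 1.
5s > 80 gives s ≥ 17. The least s ≥ 17 coprime to 220 is 17, so m = 5·17 = 85.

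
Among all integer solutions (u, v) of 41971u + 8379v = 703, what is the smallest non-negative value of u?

Reduce mod 8379: 41971u ≡ 703 (mod 8379). With g = gcd(41971, 8379) = 19 dividing 703, divide through: 2209u ≡ 37 (mod 441).
Since gcd(2209, 441) = 1, u ≡ 37·(2209)⁻¹ ≡ 340 (mod 441). Smallest non-negative: 340.

340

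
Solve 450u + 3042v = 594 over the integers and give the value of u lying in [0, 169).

Reduce mod 3042: 450u ≡ 594 (mod 3042). With g = gcd(450, 3042) = 18 dividing 594, divide through: 25u ≡ 33 (mod 169).
Since gcd(25, 169) = 1, u ≡ 33·(25)⁻¹ ≡ 123 (mod 169). Smallest non-negative: 123.

123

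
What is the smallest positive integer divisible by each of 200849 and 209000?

200849000

gcd first: 209000 = 1·200849 + 8151; 200849 = 24·8151 + 5225; 8151 = 1·5225 + 2926; 5225 = 1·2926 + 2299; 2926 = 1·2299 + 627; 2299 = 3·627 + 418; 627 = 1·418 + 209; 418 = 2·209 + 0 → gcd = 209
lcm = 200849·209000/gcd = 41977441000/209 = 200849000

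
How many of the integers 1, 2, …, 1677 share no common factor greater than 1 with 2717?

1333

Prime factors of 2717: 11, 13, 19. Count integers ≤ 1677 divisible by none of them.
By inclusion–exclusion: 1677 − ⌊1677/11⌋ − ⌊1677/13⌋ − ⌊1677/19⌋ + ⌊1677/143⌋ + ⌊1677/209⌋ + ⌊1677/247⌋ − ⌊1677/2717⌋ = 1333.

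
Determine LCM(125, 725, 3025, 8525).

13597375

125 = 5³; 725 = 5² · 29; 3025 = 5² · 11²; 8525 = 5² · 11 · 31
lcm takes max exponent of each prime: 5³ · 11² · 29 · 31 = 13597375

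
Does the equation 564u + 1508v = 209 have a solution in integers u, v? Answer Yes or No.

gcd(564, 1508): 1508 = 2·564 + 380; 564 = 1·380 + 184; 380 = 2·184 + 12; 184 = 15·12 + 4; 12 = 3·4 + 0 → 4
4 does not divide 209, so a solution does not exist.

No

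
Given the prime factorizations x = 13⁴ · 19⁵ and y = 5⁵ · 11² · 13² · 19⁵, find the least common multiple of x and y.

26740948400684375

max exponent per prime: 5⁵ · 11² · 13⁴ · 19⁵ = 26740948400684375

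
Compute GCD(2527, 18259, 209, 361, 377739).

19

2527 = 7 · 19²; 18259 = 19 · 31²; 209 = 11 · 19; 361 = 19²; 377739 = 3² · 19 · 47²
gcd takes min exponent of each prime: 19 = 19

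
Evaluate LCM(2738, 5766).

7893654

2738 = 2 · 37²; 5766 = 2 · 3 · 31²
max exponents: 2 · 3 · 31² · 37² = 7893654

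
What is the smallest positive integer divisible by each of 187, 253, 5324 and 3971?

751487924

lcm(187, 253) = 187·253/gcd = 47311/11 = 4301
lcm(4301, 5324) = 4301·5324/gcd = 22898524/11 = 2081684
lcm(2081684, 3971) = 2081684·3971/gcd = 8266367164/11 = 751487924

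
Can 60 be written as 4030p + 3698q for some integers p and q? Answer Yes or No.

Yes

gcd(4030, 3698): 4030 = 1·3698 + 332; 3698 = 11·332 + 46; 332 = 7·46 + 10; 46 = 4·10 + 6; 10 = 1·6 + 4; 6 = 1·4 + 2; 4 = 2·2 + 0 → 2
2 divides 60, so a solution exists.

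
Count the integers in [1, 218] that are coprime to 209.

209 = 11·19. Inclusion–exclusion on these primes:
218 − ⌊218/11⌋ − ⌊218/19⌋ + ⌊218/209⌋ = 189

189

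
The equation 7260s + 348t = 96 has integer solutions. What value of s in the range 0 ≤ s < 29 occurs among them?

gcd(7260, 348) = 12 (Euclid: 7260 = 20·348 + 300; 348 = 1·300 + 48; 300 = 6·48 + 12; 48 = 4·12 + 0), and 12 | 96.
Extended Euclid: 7260·(7) + 348·(-146) = 12. Scale by 8: s₀ = 56.
General solution s = s₀ + 29k; reducing mod 29 gives s = 27 (and t = -563).

27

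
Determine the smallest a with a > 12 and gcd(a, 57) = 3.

15

gcd(a, 57) = 3 forces 3 | a; write a = 3s. Then gcd(3s, 3·19) = 3·gcd(s, 19), so need gcd(s, 19) = 1.
3s > 12 gives s ≥ 5. The least s ≥ 5 coprime to 19 is 5, so a = 3·5 = 15.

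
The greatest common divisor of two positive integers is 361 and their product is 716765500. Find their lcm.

Since gcd(p,q)·lcm(p,q) = pq, lcm = 716765500/361 = 1985500.

1985500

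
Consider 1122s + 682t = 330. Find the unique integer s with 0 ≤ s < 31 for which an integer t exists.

gcd(1122, 682) = 22 (Euclid: 1122 = 1·682 + 440; 682 = 1·440 + 242; 440 = 1·242 + 198; 242 = 1·198 + 44; 198 = 4·44 + 22; 44 = 2·22 + 0), and 22 | 330.
Extended Euclid: 1122·(14) + 682·(-23) = 22. Scale by 15: s₀ = 210.
General solution s = s₀ + 31k; reducing mod 31 gives s = 24 (and t = -39).

24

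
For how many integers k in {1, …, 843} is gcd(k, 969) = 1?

Prime factors of 969: 3, 17, 19. Count integers ≤ 843 divisible by none of them.
By inclusion–exclusion: 843 − ⌊843/3⌋ − ⌊843/17⌋ − ⌊843/19⌋ + ⌊843/51⌋ + ⌊843/57⌋ + ⌊843/323⌋ − ⌊843/969⌋ = 501.

501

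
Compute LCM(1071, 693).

11781

gcd first: 1071 = 1·693 + 378; 693 = 1·378 + 315; 378 = 1·315 + 63; 315 = 5·63 + 0 → gcd = 63
lcm = 1071·693/gcd = 742203/63 = 11781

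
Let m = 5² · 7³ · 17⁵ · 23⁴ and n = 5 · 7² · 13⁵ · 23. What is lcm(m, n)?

1265047524773308169075

max exponent per prime: 5² · 7³ · 13⁵ · 17⁵ · 23⁴ = 1265047524773308169075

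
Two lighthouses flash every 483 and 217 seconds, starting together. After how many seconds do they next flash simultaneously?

14973

483 = 3 · 7 · 23; 217 = 7 · 31
max exponents: 3 · 7 · 23 · 31 = 14973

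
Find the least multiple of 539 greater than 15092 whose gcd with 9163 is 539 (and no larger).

15631

gcd(a, 9163) = 539 forces 539 | a; write a = 539s. Then gcd(539s, 539·17) = 539·gcd(s, 17), so need gcd(s, 17) = 1.
539s > 15092 gives s ≥ 29. The least s ≥ 29 coprime to 17 is 29, so a = 539·29 = 15631.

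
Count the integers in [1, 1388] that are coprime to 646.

Prime factors of 646: 2, 17, 19. Count integers ≤ 1388 divisible by none of them.
By inclusion–exclusion: 1388 − ⌊1388/2⌋ − ⌊1388/17⌋ − ⌊1388/19⌋ + ⌊1388/34⌋ + ⌊1388/38⌋ + ⌊1388/323⌋ − ⌊1388/646⌋ = 618.

618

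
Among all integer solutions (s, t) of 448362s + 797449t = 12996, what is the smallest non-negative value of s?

2145

Euclid: 797449 = 1·448362 + 349087; 448362 = 1·349087 + 99275; 349087 = 3·99275 + 51262; 99275 = 1·51262 + 48013; 51262 = 1·48013 + 3249; 48013 = 14·3249 + 2527; 3249 = 1·2527 + 722; 2527 = 3·722 + 361; 722 = 2·361 + 0 → gcd = 361; 12996 = 361·36.
Back-substitution yields 448362·(980) + 797449·(-551) = 361, so one solution is s = 980·36 = 35280, t = -551·36 = -19836.
Solutions in s differ by 797449/361 = 2209; the one in [0, 2209) is 35280 mod 2209 = 2145.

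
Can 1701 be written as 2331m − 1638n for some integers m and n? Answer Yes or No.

Yes

By Bézout, 2331m − 1638n = 1701 has integer solutions iff gcd(2331, 1638) | 1701.
Euclid: 2331 = 1·1638 + 693; 1638 = 2·693 + 252; 693 = 2·252 + 189; 252 = 1·189 + 63; 189 = 3·63 + 0. gcd = 63; 1701 mod 63 = 0. Yes.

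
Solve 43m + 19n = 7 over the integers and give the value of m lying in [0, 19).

9

gcd(43, 19) = 1 (Euclid: 43 = 2·19 + 5; 19 = 3·5 + 4; 5 = 1·4 + 1; 4 = 4·1 + 0), and 1 | 7.
Extended Euclid: 43·(4) + 19·(-9) = 1. Scale by 7: m₀ = 28.
General solution m = m₀ + 19t; reducing mod 19 gives m = 9 (and n = -20).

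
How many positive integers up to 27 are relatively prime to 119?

23

Prime factors of 119: 7, 17. Count integers ≤ 27 divisible by none of them.
By inclusion–exclusion: 27 − ⌊27/7⌋ − ⌊27/17⌋ + ⌊27/119⌋ = 23.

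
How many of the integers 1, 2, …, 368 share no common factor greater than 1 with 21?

21 = 3·7. Inclusion–exclusion on these primes:
368 − ⌊368/3⌋ − ⌊368/7⌋ + ⌊368/21⌋ = 211

211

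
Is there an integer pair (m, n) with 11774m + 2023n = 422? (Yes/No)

No

gcd(11774, 2023): 11774 = 5·2023 + 1659; 2023 = 1·1659 + 364; 1659 = 4·364 + 203; 364 = 1·203 + 161; 203 = 1·161 + 42; 161 = 3·42 + 35; 42 = 1·35 + 7; 35 = 5·7 + 0 → 7
7 does not divide 422, so a solution does not exist.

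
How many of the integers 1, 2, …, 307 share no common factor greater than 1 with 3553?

248

Prime factors of 3553: 11, 17, 19. Count integers ≤ 307 divisible by none of them.
By inclusion–exclusion: 307 − ⌊307/11⌋ − ⌊307/17⌋ − ⌊307/19⌋ + ⌊307/187⌋ + ⌊307/209⌋ + ⌊307/323⌋ − ⌊307/3553⌋ = 248.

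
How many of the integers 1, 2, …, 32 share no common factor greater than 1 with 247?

29

247 = 13·19. Inclusion–exclusion on these primes:
32 − ⌊32/13⌋ − ⌊32/19⌋ + ⌊32/247⌋ = 29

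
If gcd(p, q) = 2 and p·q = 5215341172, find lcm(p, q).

2607670586

For any two positive integers, gcd × lcm equals their product. Hence lcm = 5215341172 / 2 = 2607670586.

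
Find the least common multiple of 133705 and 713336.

133705 = 5 · 11² · 13 · 17; 713336 = 2³ · 13 · 19³
max exponents: 2³ · 5 · 11² · 13 · 17 · 19³ = 7336660760

7336660760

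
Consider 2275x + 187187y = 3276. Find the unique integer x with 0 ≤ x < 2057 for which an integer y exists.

Euclid: 187187 = 82·2275 + 637; 2275 = 3·637 + 364; 637 = 1·364 + 273; 364 = 1·273 + 91; 273 = 3·91 + 0 → gcd = 91; 3276 = 91·36.
Back-substitution yields 2275·(576) + 187187·(-7) = 91, so one solution is x = 576·36 = 20736, y = -7·36 = -252.
Solutions in x differ by 187187/91 = 2057; the one in [0, 2057) is 20736 mod 2057 = 166.

166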